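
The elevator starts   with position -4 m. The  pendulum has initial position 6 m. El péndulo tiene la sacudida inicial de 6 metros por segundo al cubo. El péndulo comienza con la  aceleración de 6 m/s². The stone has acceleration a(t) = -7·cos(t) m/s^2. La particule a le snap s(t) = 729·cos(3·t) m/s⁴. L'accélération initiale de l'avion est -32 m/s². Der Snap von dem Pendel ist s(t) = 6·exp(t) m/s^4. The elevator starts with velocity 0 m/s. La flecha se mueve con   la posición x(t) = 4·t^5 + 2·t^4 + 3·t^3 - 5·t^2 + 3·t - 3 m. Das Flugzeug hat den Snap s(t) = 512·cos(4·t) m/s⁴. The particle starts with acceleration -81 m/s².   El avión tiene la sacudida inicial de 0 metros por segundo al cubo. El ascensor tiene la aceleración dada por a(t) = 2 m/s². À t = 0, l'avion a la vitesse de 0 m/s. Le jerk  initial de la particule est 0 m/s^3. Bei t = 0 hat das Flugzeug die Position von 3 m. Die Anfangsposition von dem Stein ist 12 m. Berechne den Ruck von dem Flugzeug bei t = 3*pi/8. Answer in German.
Ausgehend von dem Snap s(t) = 512·cos(4·t), nehmen wir 1 Integral. Mit ∫s(t)dt und Anwendung von j(0) = 0, finden wir j(t) = 128·sin(4·t). Aus der Gleichung für den Ruck j(t) = 128·sin(4·t), setzen wir t = 3*pi/8 ein und erhalten j = -128.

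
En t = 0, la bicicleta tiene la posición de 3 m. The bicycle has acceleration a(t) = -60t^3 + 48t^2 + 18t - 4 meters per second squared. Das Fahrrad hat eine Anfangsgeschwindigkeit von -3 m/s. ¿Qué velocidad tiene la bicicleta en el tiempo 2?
Debemos encontrar la antiderivada de nuestra ecuación de la aceleración a(t) = -60·t^3 + 48·t^2 + 18·t - 4 1 vez. Tomando ∫a(t)dt y aplicando v(0) = -3, encontramos v(t) = -15·t^4 + 16·t^3 + 9·t^2 - 4·t - 3. De la ecuación de la velocidad v(t) = -15·t^4 + 16·t^3 + 9·t^2 - 4·t - 3, sustituimos t = 2 para obtener v = -87.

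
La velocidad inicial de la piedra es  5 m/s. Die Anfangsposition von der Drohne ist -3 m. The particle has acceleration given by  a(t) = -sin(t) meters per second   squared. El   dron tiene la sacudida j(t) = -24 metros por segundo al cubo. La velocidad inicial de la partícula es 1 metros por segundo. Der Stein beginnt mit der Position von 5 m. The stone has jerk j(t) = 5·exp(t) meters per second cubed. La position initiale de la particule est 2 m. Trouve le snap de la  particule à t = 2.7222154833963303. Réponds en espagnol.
Para resolver esto, necesitamos tomar 2 derivadas de nuestra ecuación de la aceleración a(t) = -sin(t). Tomando d/dt de a(t), encontramos j(t) = -cos(t). Tomando d/dt de j(t), encontramos s(t) = sin(t). De la ecuación del snap s(t) = sin(t), sustituimos t = 2.7222154833963303 para obtener s = 0.407191674999696.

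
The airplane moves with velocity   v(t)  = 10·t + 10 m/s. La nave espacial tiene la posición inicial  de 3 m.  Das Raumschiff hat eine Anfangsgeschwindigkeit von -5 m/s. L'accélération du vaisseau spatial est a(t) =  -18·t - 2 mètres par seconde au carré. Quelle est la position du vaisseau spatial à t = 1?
Nous devons intégrer notre équation de l'accélération a(t) = -18·t - 2 2 fois. En prenant ∫a(t)dt et en appliquant v(0) = -5, nous trouvons v(t) = -9·t^2 - 2·t - 5. En intégrant la vitesse et en utilisant la condition initiale x(0) = 3, nous obtenons x(t) = -3·t^3 - t^2 - 5·t + 3. Nous avons la position x(t) = -3·t^3 - t^2 - 5·t + 3. En substituant t = 1: x(1) = -6.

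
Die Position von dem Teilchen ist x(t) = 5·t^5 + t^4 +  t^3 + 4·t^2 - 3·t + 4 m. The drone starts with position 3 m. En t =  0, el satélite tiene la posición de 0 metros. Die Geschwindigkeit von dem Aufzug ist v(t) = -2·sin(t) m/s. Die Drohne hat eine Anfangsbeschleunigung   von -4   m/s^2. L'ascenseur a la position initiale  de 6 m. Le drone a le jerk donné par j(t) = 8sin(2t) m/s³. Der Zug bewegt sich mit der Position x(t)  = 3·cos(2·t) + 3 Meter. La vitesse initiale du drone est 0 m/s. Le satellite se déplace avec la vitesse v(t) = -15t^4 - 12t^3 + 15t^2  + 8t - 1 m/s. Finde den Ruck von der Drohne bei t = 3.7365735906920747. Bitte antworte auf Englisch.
We have jerk j(t) = 8·sin(2·t). Substituting t = 3.7365735906920747: j(3.7365735906920747) = 7.42683837396944.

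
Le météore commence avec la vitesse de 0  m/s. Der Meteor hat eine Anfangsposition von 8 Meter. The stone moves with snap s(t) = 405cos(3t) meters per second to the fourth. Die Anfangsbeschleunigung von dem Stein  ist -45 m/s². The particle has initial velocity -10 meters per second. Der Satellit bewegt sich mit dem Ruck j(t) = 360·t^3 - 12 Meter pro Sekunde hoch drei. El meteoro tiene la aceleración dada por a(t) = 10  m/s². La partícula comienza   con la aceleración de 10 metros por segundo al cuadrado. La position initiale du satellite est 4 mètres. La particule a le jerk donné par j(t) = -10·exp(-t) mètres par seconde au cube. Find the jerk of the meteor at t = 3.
We must differentiate our acceleration equation a(t) = 10 1 time. Taking d/dt of a(t), we find j(t) = 0. Using j(t) = 0 and substituting t = 3, we find j = 0.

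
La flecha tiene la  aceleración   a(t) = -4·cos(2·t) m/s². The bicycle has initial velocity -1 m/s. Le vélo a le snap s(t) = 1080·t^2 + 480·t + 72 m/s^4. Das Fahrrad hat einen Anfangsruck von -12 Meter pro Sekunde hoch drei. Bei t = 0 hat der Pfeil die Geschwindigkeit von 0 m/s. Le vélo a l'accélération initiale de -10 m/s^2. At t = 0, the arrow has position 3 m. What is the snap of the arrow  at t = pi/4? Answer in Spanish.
Debemos derivar nuestra ecuación de la aceleración a(t) = -4·cos(2·t) 2 veces. Tomando d/dt de a(t), encontramos j(t) = 8·sin(2·t). Tomando d/dt de j(t), encontramos s(t) = 16·cos(2·t). De la ecuación del snap s(t) = 16·cos(2·t), sustituimos t = pi/4 para obtener s = 0.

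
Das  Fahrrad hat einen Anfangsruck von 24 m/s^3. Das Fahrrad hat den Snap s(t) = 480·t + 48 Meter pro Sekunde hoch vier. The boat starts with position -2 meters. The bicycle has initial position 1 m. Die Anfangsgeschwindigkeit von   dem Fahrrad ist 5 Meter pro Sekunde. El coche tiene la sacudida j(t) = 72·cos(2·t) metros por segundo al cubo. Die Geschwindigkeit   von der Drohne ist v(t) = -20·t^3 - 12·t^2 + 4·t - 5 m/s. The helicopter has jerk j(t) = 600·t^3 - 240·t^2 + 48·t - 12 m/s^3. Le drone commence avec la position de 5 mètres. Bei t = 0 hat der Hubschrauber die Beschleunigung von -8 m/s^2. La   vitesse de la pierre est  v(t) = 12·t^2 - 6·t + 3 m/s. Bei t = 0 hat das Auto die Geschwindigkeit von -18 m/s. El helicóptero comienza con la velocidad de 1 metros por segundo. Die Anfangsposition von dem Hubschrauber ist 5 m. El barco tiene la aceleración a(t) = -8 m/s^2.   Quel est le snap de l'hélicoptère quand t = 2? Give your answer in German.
Wir müssen unsere Gleichung für den Ruck j(t) = 600·t^3 - 240·t^2 + 48·t - 12 1-mal ableiten. Durch Ableiten von dem Ruck erhalten wir den Snap: s(t) = 1800·t^2 - 480·t + 48. Mit s(t) = 1800·t^2 - 480·t + 48 und Einsetzen von t = 2, finden wir s = 6288.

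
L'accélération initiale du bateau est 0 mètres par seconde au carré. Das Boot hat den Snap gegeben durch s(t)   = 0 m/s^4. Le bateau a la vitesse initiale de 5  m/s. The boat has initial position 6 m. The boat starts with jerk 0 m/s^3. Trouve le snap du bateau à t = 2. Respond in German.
Wir haben den Snap s(t) = 0. Durch Einsetzen von t = 2: s(2) = 0.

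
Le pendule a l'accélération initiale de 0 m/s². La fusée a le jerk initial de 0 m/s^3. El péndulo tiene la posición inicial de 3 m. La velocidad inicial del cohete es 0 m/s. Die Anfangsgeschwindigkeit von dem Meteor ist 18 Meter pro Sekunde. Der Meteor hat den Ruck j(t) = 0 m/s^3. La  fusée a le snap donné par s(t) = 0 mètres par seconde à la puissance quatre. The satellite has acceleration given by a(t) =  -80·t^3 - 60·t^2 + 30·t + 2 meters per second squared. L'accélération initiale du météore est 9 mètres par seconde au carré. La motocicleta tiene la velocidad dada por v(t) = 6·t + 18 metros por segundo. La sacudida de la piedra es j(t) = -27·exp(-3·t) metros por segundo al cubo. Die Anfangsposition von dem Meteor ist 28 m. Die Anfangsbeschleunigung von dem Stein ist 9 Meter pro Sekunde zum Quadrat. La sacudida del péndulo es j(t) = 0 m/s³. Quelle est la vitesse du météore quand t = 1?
En partant du jerk j(t) = 0, nous prenons 2 intégrales. L'intégrale du jerk, avec a(0) = 9, donne l'accélération: a(t) = 9. En prenant ∫a(t)dt et en appliquant v(0) = 18, nous trouvons v(t) = 9·t + 18. De l'équation de la vitesse v(t) = 9·t + 18, nous substituons t = 1 pour obtenir v = 27.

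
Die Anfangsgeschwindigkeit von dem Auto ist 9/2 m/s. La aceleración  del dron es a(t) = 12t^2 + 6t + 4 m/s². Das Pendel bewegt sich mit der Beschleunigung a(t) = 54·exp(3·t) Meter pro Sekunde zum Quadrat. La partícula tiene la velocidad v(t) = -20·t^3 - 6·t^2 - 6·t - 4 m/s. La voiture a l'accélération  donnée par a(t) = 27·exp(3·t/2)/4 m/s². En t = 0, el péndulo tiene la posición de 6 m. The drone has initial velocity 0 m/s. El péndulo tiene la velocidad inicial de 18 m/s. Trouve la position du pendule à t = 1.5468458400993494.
En partant de l'accélération a(t) = 54·exp(3·t), nous prenons 2 intégrales. L'intégrale de l'accélération est la vitesse. En utilisant v(0) = 18, nous obtenons v(t) = 18·exp(3·t). En prenant ∫v(t)dt et en appliquant x(0) = 6, nous trouvons x(t) = 6·exp(3·t). En utilisant x(t) = 6·exp(3·t) et en substituant t = 1.5468458400993494, nous trouvons x = 621.600118397820.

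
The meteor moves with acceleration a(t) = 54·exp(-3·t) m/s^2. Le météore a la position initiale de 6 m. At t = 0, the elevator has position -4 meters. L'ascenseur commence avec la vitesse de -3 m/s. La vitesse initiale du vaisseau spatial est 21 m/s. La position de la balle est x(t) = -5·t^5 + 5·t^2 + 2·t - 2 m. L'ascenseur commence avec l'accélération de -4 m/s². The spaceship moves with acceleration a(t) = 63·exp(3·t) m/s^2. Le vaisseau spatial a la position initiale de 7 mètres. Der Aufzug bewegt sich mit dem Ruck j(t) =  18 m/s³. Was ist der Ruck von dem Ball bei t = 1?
Wir müssen unsere Gleichung für die Position x(t) = -5·t^5 + 5·t^2 + 2·t - 2 3-mal ableiten. Mit d/dt von x(t) finden wir v(t) = -25·t^4 + 10·t + 2. Mit d/dt von v(t) finden wir a(t) = 10 - 100·t^3. Mit d/dt von a(t) finden wir j(t) = -300·t^2. Mit j(t) = -300·t^2 und Einsetzen von t = 1, finden wir j = -300.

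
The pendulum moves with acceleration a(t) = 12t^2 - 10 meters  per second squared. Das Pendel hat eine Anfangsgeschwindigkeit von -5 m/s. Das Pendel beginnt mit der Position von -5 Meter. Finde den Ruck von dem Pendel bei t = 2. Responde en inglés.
We must differentiate our acceleration equation a(t) = 12·t^2 - 10 1 time. Taking d/dt of a(t), we find j(t) = 24·t. Using j(t) = 24·t and substituting t = 2, we find j = 48.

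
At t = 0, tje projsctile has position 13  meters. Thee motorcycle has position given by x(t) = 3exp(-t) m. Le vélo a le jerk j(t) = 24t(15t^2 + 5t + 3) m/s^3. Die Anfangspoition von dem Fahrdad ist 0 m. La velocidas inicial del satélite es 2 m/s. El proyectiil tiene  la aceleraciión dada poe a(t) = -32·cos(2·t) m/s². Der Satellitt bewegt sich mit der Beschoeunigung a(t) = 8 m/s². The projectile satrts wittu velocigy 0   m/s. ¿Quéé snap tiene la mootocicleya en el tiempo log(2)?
Debemos derivar nuestra ecuación de la posición x(t) = 3·exp(-t) 4 veces. Derivando la posición, obtenemos la velocidad: v(t) = -3·exp(-t). La derivada de la velocidad da la aceleración: a(t) = 3·exp(-t). Tomando d/dt de a(t), encontramos j(t) = -3·exp(-t). Derivando la sacudida, obtenemos el snap: s(t) = 3·exp(-t). De la ecuación del snap s(t) = 3·exp(-t), sustituimos t = log(2) para obtener s = 3/2.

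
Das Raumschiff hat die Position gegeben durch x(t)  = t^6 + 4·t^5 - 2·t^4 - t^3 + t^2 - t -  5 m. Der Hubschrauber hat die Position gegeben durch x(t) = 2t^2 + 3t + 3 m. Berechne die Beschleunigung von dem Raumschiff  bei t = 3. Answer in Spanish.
Partiendo de la posición x(t) = t^6 + 4·t^5 - 2·t^4 - t^3 + t^2 - t - 5, tomamos 2 derivadas. Tomando d/dt de x(t), encontramos v(t) = 6·t^5 + 20·t^4 - 8·t^3 - 3·t^2 + 2·t - 1. La derivada de la velocidad da la aceleración: a(t) = 30·t^4 + 80·t^3 - 24·t^2 - 6·t + 2. Usando a(t) = 30·t^4 + 80·t^3 - 24·t^2 - 6·t + 2 y sustituyendo t = 3, encontramos a = 4358.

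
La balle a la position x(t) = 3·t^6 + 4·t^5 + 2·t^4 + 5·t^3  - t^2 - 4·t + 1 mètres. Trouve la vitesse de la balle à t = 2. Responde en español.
Partiendo de la posición x(t) = 3·t^6 + 4·t^5 + 2·t^4 + 5·t^3 - t^2 - 4·t + 1, tomamos 1 derivada. La derivada de la posición da la velocidad: v(t) = 18·t^5 + 20·t^4 + 8·t^3 + 15·t^2 - 2·t - 4. De la ecuación de la velocidad v(t) = 18·t^5 + 20·t^4 + 8·t^3 + 15·t^2 - 2·t - 4, sustituimos t = 2 para obtener v = 1012.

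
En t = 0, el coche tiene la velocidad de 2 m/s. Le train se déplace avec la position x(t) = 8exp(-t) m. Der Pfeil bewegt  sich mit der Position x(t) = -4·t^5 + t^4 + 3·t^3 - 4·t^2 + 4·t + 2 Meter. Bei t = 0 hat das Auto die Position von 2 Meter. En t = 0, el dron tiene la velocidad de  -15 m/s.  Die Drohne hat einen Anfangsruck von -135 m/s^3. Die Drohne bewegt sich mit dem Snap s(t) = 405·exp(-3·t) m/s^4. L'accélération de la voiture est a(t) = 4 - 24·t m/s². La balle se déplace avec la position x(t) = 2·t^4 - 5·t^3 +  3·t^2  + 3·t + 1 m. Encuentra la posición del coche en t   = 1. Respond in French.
Pour résoudre ceci, nous devons prendre 2 intégrales de notre équation de l'accélération a(t) = 4 - 24·t. En intégrant l'accélération et en utilisant la condition initiale v(0) = 2, nous obtenons v(t) = -12·t^2 + 4·t + 2. L'intégrale de la vitesse est la position. En utilisant x(0) = 2, nous obtenons x(t) = -4·t^3 + 2·t^2 + 2·t + 2. Nous avons la position x(t) = -4·t^3 + 2·t^2 + 2·t + 2. En substituant t = 1: x(1) = 2.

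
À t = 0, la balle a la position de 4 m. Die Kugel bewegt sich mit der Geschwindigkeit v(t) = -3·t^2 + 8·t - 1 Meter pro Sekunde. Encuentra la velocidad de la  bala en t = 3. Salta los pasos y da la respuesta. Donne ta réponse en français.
À t = 3, v = -4.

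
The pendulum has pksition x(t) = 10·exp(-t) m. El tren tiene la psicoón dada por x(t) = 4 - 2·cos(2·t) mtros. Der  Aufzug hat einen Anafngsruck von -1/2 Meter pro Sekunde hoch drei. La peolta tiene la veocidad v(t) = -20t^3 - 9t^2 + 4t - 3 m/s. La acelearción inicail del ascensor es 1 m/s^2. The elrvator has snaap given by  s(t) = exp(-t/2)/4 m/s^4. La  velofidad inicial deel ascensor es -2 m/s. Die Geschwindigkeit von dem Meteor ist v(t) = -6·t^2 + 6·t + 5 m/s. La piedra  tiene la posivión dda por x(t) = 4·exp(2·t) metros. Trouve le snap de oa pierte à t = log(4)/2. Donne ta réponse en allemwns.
Um dies zu lösen, müssen wir 4 Ableitungen unserer Gleichung für die Position x(t) = 4·exp(2·t) nehmen. Die Ableitung von der Position ergibt die Geschwindigkeit: v(t) = 8·exp(2·t). Die Ableitung von der Geschwindigkeit ergibt die Beschleunigung: a(t) = 16·exp(2·t). Durch Ableiten von der Beschleunigung erhalten wir den Ruck: j(t) = 32·exp(2·t). Durch Ableiten von dem Ruck erhalten wir den Snap: s(t) = 64·exp(2·t). Mit s(t) = 64·exp(2·t) und Einsetzen von t = log(4)/2, finden wir s = 256.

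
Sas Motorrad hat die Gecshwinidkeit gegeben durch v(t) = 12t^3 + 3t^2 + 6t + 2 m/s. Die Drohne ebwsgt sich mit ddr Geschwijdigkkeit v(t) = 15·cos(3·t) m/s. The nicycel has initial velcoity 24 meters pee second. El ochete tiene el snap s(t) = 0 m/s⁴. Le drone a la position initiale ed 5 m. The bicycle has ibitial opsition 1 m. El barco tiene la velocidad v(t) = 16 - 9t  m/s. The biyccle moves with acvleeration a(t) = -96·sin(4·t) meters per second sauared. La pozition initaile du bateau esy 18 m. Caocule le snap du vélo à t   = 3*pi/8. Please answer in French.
En partant de l'accélération a(t) = -96·sin(4·t), nous prenons 2 dérivées. En prenant d/dt de a(t), nous trouvons j(t) = -384·cos(4·t). En dérivant le jerk, nous obtenons le snap: s(t) = 1536·sin(4·t). En utilisant s(t) = 1536·sin(4·t) et en substituant t = 3*pi/8, nous trouvons s = -1536.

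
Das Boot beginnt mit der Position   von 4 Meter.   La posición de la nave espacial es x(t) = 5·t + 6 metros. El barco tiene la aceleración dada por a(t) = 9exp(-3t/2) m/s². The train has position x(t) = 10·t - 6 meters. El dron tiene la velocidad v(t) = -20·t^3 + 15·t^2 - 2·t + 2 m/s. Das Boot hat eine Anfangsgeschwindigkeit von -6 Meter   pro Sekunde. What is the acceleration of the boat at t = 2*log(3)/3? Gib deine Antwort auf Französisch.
De l'équation de l'accélération a(t) = 9·exp(-3·t/2), nous substituons t = 2*log(3)/3 pour obtenir a = 3.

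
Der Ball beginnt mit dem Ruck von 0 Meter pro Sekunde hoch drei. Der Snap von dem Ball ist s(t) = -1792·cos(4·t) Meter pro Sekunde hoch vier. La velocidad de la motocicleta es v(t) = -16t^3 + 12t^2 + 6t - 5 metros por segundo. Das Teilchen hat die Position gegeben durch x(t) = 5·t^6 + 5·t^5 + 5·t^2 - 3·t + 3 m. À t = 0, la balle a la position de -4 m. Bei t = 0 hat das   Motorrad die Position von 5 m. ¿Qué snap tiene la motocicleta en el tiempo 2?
Debemos derivar nuestra ecuación de la velocidad v(t) = -16·t^3 + 12·t^2 + 6·t - 5 3 veces. La derivada de la velocidad da la aceleración: a(t) = -48·t^2 + 24·t + 6. La derivada de la aceleración da la sacudida: j(t) = 24 - 96·t. Tomando d/dt de j(t), encontramos s(t) = -96. Tenemos el snap s(t) = -96. Sustituyendo t = 2: s(2) = -96.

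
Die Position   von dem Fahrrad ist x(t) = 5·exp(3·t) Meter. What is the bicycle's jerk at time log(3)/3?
To solve this, we need to take 3 derivatives of our position equation x(t) = 5·exp(3·t). Differentiating position, we get velocity: v(t) = 15·exp(3·t). Taking d/dt of v(t), we find a(t) = 45·exp(3·t). Taking d/dt of a(t), we find j(t) = 135·exp(3·t). Using j(t) = 135·exp(3·t) and substituting t = log(3)/3, we find j = 405.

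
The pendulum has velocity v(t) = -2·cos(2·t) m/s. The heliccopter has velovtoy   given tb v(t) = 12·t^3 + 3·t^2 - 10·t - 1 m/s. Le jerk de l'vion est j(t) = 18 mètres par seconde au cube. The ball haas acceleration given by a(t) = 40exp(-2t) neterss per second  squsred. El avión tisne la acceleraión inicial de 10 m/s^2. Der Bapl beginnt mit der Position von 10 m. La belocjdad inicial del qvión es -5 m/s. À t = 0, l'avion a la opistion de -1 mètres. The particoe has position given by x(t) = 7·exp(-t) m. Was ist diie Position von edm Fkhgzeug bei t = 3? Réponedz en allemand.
Ausgehend von dem Ruck j(t) = 18, nehmen wir 3 Stammfunktionen. Mit ∫j(t)dt und Anwendung von a(0) = 10, finden wir a(t) = 18·t + 10. Mit ∫a(t)dt und Anwendung von v(0) = -5, finden wir v(t) = 9·t^2 + 10·t - 5. Die Stammfunktion von der Geschwindigkeit ist die Position. Mit x(0) = -1 erhalten wir x(t) = 3·t^3 + 5·t^2 - 5·t - 1. Wir haben die Position x(t) = 3·t^3 + 5·t^2 - 5·t - 1. Durch Einsetzen von t = 3: x(3) = 110.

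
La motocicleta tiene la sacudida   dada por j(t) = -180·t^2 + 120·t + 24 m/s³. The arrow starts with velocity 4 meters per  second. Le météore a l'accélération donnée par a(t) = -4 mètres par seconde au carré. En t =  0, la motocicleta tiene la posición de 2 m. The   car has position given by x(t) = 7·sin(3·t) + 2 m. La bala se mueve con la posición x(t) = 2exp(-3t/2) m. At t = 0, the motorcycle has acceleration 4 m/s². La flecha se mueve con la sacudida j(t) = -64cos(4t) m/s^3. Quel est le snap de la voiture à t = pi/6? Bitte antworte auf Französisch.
Pour résoudre ceci, nous devons prendre 4 dérivées de notre équation de la position x(t) = 7·sin(3·t) + 2. En prenant d/dt de x(t), nous trouvons v(t) = 21·cos(3·t). En dérivant la vitesse, nous obtenons l'accélération: a(t) = -63·sin(3·t). En prenant d/dt de a(t), nous trouvons j(t) = -189·cos(3·t). En dérivant le jerk, nous obtenons le snap: s(t) = 567·sin(3·t). En utilisant s(t) = 567·sin(3·t) et en substituant t = pi/6, nous trouvons s = 567.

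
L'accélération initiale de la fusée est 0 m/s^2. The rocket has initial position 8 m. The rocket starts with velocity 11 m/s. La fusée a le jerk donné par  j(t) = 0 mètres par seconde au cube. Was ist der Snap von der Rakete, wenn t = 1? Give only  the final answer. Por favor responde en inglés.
s(1) = 0.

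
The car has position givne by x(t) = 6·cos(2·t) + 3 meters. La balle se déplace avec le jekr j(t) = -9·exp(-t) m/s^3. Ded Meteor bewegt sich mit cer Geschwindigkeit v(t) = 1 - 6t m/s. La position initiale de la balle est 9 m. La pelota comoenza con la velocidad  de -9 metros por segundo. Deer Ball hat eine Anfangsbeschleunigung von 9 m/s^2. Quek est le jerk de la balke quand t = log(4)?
De l'équation du jerk j(t) = -9·exp(-t), nous substituons t = log(4) pour obtenir j = -9/4.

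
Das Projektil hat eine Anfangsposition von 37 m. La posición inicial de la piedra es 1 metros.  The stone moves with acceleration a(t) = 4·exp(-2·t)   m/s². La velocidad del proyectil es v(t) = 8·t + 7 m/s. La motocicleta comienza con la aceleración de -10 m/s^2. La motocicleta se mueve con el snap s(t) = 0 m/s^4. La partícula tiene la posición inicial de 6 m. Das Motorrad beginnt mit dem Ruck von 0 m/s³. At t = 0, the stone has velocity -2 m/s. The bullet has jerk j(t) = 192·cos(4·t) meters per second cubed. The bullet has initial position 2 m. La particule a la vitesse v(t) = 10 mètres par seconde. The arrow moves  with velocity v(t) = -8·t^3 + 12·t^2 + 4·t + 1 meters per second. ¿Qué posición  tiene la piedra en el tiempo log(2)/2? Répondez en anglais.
To find the answer, we compute 2 integrals of a(t) = 4·exp(-2·t). Finding the integral of a(t) and using v(0) = -2: v(t) = -2·exp(-2·t). Finding the antiderivative of v(t) and using x(0) = 1: x(t) = exp(-2·t). From the given position equation x(t) = exp(-2·t), we substitute t = log(2)/2 to get x = 1/2.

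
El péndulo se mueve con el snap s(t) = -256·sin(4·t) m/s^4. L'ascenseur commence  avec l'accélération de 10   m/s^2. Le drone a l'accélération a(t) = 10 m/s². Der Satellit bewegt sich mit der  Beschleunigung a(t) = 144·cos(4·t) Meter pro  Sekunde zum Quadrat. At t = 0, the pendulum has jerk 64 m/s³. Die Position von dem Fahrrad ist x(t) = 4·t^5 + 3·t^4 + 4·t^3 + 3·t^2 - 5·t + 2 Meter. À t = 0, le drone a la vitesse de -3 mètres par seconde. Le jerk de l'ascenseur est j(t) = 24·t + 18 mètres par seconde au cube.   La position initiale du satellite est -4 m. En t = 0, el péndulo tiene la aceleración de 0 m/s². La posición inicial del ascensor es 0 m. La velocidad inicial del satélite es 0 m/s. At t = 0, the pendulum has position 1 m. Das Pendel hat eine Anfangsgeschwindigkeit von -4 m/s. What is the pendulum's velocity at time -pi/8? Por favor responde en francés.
Pour résoudre ceci, nous devons prendre 3 primitives de notre équation du snap s(t) = -256·sin(4·t). L'intégrale du snap est le jerk. En utilisant j(0) = 64, nous obtenons j(t) = 64·cos(4·t). En intégrant le jerk et en utilisant la condition initiale a(0) = 0, nous obtenons a(t) = 16·sin(4·t). En prenant ∫a(t)dt et en appliquant v(0) = -4, nous trouvons v(t) = -4·cos(4·t). En utilisant v(t) = -4·cos(4·t) et en substituant t = -pi/8, nous trouvons v = 0.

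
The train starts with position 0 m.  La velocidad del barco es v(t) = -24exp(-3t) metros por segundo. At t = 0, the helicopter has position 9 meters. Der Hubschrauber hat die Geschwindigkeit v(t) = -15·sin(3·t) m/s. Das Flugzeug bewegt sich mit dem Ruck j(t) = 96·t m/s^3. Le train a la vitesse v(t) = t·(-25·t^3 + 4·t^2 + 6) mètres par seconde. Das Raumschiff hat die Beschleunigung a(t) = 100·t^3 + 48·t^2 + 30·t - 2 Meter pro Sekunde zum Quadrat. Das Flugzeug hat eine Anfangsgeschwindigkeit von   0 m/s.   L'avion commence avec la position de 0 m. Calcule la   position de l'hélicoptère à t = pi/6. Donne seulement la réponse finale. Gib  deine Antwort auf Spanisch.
x(pi/6) = 4.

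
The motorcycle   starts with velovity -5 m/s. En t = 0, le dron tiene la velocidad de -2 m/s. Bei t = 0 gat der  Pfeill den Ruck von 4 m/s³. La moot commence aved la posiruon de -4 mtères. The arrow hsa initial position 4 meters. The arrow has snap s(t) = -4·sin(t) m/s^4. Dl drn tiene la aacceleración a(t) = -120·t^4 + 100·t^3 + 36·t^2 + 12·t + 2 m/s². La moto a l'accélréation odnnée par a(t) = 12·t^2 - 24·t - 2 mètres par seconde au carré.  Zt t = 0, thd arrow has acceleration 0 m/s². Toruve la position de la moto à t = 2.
Nous devons trouver l'intégrale de notre équation de l'accélération a(t) = 12·t^2 - 24·t - 2 2 fois. En intégrant l'accélération et en utilisant la condition initiale v(0) = -5, nous obtenons v(t) = 4·t^3 - 12·t^2 - 2·t - 5. En prenant ∫v(t)dt et en appliquant x(0) = -4, nous trouvons x(t) = t^4 - 4·t^3 - t^2 - 5·t - 4. Nous avons la position x(t) = t^4 - 4·t^3 - t^2 - 5·t - 4. En substituant t = 2: x(2) = -34.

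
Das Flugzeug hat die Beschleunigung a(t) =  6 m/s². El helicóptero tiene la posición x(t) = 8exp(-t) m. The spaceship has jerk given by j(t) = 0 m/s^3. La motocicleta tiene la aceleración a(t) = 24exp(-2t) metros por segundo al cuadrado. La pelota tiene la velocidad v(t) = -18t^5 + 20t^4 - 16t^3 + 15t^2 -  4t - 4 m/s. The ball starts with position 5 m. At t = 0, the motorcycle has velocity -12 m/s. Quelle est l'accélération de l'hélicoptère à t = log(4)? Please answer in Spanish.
Para resolver esto, necesitamos tomar 2 derivadas de nuestra ecuación de la posición x(t) = 8·exp(-t). Tomando d/dt de x(t), encontramos v(t) = -8·exp(-t). Tomando d/dt de v(t), encontramos a(t) = 8·exp(-t). Tenemos la aceleración a(t) = 8·exp(-t). Sustituyendo t = log(4): a(log(4)) = 2.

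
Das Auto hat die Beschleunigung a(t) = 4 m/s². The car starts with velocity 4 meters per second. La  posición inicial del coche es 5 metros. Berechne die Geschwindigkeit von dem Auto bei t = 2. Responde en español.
Necesitamos integrar nuestra ecuación de la aceleración a(t) = 4 1 vez. La integral de la aceleración, con v(0) = 4, da la velocidad: v(t) = 4·t + 4. De la ecuación de la velocidad v(t) = 4·t + 4, sustituimos t = 2 para obtener v = 12.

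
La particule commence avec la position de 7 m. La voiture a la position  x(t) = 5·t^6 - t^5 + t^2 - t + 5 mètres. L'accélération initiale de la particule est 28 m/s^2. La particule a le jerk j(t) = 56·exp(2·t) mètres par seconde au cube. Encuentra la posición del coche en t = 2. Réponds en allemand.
Aus der Gleichung für die Position x(t) = 5·t^6 - t^5 + t^2 - t + 5, setzen wir t = 2 ein und erhalten x = 295.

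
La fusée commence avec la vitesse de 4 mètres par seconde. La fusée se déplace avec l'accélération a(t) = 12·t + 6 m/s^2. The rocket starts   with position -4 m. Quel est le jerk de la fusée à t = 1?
Nous devons dériver notre équation de l'accélération a(t) = 12·t + 6 1 fois. En prenant d/dt de a(t), nous trouvons j(t) = 12. Nous avons le jerk j(t) = 12. En substituant t = 1: j(1) = 12.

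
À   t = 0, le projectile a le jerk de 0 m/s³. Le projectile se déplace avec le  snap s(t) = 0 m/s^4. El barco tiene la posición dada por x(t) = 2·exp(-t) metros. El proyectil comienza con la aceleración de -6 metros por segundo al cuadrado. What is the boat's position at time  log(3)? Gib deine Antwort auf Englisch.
Using x(t) = 2·exp(-t) and substituting t = log(3), we find x = 2/3.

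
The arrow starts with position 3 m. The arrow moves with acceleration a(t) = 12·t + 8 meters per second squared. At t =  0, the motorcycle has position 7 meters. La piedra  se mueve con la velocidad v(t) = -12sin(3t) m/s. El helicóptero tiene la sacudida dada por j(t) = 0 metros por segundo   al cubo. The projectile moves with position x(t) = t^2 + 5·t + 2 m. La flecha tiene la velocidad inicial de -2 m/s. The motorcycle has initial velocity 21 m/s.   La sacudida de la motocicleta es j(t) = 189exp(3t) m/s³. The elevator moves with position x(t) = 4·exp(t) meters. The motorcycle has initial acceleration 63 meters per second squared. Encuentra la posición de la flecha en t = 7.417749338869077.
Para resolver esto, necesitamos tomar 2 antiderivadas de nuestra ecuación de la aceleración a(t) = 12·t + 8. Tomando ∫a(t)dt y aplicando v(0) = -2, encontramos v(t) = 6·t^2 + 8·t - 2. Integrando la velocidad y usando la condición inicial x(0) = 3, obtenemos x(t) = 2·t^3 + 4·t^2 - 2·t + 3. Usando x(t) = 2·t^3 + 4·t^2 - 2·t + 3 y sustituyendo t = 7.417749338869077, encontramos x = 1024.55024403467.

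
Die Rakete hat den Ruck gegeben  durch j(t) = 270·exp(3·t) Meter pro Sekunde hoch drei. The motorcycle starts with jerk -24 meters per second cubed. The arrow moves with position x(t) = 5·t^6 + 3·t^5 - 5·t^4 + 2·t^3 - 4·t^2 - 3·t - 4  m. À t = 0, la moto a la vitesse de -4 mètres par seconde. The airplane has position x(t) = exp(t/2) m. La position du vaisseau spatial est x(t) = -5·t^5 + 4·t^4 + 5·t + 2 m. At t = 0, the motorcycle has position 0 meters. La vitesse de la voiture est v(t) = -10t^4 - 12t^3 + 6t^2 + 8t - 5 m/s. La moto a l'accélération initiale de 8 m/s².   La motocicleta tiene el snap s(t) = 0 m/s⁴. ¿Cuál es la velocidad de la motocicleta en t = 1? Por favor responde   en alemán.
Ausgehend von dem Snap s(t) = 0, nehmen wir 3 Integrale. Die Stammfunktion von dem Snap, mit j(0) = -24, ergibt den Ruck: j(t) = -24. Das Integral von dem Ruck ist die Beschleunigung. Mit a(0) = 8 erhalten wir a(t) = 8 - 24·t. Durch Integration von der Beschleunigung und Verwendung der Anfangsbedingung v(0) = -4, erhalten wir v(t) = -12·t^2 + 8·t - 4. Aus der Gleichung für die Geschwindigkeit v(t) = -12·t^2 + 8·t - 4, setzen wir t = 1 ein und erhalten v = -8.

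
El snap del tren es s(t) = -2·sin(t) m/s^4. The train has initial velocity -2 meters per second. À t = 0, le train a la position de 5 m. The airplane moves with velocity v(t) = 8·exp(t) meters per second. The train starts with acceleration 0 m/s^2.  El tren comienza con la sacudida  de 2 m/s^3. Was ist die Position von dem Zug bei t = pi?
Ausgehend von dem Snap s(t) = -2·sin(t), nehmen wir 4 Stammfunktionen. Mit ∫s(t)dt und Anwendung von j(0) = 2, finden wir j(t) = 2·cos(t). Mit ∫j(t)dt und Anwendung von a(0) = 0, finden wir a(t) = 2·sin(t). Die Stammfunktion von der Beschleunigung, mit v(0) = -2, ergibt die Geschwindigkeit: v(t) = -2·cos(t). Das Integral von der Geschwindigkeit ist die Position. Mit x(0) = 5 erhalten wir x(t) = 5 - 2·sin(t). Mit x(t) = 5 - 2·sin(t) und Einsetzen von t = pi, finden wir x = 5.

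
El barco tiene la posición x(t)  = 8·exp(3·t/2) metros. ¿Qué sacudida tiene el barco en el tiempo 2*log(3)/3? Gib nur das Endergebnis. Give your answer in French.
j(2*log(3)/3) = 81.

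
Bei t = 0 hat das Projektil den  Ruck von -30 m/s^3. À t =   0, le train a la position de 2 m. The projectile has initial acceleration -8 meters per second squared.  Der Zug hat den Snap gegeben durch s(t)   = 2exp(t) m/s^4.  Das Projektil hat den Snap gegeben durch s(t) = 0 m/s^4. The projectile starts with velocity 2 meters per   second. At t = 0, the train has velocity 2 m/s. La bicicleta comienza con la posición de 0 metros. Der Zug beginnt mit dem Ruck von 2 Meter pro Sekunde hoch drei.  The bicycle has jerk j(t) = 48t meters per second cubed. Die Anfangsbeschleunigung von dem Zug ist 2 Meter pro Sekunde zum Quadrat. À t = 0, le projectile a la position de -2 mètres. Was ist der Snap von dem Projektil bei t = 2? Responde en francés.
De l'équation du snap s(t) = 0, nous substituons t = 2 pour obtenir s = 0.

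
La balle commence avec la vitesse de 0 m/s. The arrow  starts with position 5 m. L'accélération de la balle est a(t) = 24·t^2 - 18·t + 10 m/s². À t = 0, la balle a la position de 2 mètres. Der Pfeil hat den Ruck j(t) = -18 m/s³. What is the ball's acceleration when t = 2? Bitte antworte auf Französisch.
De l'équation de l'accélération a(t) = 24·t^2 - 18·t + 10, nous substituons t = 2 pour obtenir a = 70.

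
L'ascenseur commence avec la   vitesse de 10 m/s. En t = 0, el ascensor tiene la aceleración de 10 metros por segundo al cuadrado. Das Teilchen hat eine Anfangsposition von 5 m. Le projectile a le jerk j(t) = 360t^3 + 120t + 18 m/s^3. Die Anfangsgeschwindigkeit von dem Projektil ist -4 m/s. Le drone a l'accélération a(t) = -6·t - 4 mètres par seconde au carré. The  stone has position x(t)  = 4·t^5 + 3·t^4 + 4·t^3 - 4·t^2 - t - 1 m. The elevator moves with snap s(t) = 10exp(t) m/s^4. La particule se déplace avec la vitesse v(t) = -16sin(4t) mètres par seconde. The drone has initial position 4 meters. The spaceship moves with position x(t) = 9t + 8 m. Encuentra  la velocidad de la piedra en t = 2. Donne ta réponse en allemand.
Ausgehend von der Position x(t) = 4·t^5 + 3·t^4 + 4·t^3 - 4·t^2 - t - 1, nehmen wir 1 Ableitung. Durch Ableiten von der Position erhalten wir die Geschwindigkeit: v(t) = 20·t^4 + 12·t^3 + 12·t^2 - 8·t - 1. Mit v(t) = 20·t^4 + 12·t^3 + 12·t^2 - 8·t - 1 und Einsetzen von t = 2, finden wir v = 447.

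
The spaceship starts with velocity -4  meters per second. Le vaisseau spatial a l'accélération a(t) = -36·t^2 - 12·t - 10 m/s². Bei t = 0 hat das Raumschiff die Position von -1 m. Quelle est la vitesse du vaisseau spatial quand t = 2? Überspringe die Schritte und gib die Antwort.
La réponse est -144.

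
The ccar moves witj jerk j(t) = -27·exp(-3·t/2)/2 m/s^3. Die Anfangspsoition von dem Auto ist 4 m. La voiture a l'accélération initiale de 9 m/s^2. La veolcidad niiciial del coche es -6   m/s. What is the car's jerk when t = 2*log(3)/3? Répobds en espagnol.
Tenemos la sacudida j(t) = -27·exp(-3·t/2)/2. Sustituyendo t = 2*log(3)/3: j(2*log(3)/3) = -9/2.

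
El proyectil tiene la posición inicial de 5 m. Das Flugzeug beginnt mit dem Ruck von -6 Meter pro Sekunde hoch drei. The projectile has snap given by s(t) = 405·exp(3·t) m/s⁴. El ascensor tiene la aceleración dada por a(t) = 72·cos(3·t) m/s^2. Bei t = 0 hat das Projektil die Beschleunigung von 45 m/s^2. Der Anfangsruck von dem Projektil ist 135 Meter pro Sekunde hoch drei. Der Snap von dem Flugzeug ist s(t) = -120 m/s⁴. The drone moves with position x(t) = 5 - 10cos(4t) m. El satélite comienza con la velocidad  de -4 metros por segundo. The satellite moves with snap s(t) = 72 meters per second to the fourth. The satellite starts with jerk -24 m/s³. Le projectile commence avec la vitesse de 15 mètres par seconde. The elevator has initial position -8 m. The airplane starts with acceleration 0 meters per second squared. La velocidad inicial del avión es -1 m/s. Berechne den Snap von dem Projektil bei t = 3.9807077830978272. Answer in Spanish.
Usando s(t) = 405·exp(3·t) y sustituyendo t = 3.9807077830978272, encontramos s = 62209010.8631913.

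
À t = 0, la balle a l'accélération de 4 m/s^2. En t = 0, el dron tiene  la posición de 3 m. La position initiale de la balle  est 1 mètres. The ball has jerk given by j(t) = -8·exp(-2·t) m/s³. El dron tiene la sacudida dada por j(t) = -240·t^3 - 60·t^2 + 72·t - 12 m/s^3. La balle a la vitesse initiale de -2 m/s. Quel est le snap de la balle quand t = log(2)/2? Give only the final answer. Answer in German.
Die Antwort ist 8.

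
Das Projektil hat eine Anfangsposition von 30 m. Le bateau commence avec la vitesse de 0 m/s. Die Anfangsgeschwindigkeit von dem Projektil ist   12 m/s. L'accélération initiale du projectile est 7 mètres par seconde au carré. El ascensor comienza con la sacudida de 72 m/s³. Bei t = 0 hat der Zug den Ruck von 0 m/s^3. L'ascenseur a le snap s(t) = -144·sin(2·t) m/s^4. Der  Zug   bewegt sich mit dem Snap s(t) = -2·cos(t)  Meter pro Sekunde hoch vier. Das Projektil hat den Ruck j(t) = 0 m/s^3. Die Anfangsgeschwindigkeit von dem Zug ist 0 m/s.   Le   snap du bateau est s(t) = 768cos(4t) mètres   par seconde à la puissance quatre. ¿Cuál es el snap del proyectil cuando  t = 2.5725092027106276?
Para resolver esto, necesitamos tomar 1 derivada de nuestra ecuación de la sacudida j(t) = 0. Tomando d/dt de j(t), encontramos s(t) = 0. De la ecuación del snap s(t) = 0, sustituimos t = 2.5725092027106276 para obtener s = 0.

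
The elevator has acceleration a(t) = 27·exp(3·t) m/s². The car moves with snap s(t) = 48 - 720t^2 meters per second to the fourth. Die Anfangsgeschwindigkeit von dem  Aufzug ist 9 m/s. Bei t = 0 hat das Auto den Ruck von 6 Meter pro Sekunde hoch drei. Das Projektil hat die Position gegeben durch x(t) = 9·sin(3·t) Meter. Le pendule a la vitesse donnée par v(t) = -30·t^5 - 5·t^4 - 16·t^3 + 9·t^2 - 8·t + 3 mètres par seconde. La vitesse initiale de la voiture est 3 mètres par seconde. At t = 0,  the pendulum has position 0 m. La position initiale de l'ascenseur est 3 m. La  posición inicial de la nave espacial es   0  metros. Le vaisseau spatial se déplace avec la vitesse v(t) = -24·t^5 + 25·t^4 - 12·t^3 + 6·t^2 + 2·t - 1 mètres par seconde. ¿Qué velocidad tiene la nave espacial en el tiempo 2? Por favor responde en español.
Usando v(t) = -24·t^5 + 25·t^4 - 12·t^3 + 6·t^2 + 2·t - 1 y sustituyendo t = 2, encontramos v = -437.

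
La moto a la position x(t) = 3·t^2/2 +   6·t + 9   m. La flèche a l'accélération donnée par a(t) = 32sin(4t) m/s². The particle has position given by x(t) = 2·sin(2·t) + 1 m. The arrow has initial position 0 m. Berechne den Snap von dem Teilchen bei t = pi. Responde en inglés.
To solve this, we need to take 4 derivatives of our position equation x(t) = 2·sin(2·t) + 1. Differentiating position, we get velocity: v(t) = 4·cos(2·t). Taking d/dt of v(t), we find a(t) = -8·sin(2·t). The derivative of acceleration gives jerk: j(t) = -16·cos(2·t). The derivative of jerk gives snap: s(t) = 32·sin(2·t). Using s(t) = 32·sin(2·t) and substituting t = pi, we find s = 0.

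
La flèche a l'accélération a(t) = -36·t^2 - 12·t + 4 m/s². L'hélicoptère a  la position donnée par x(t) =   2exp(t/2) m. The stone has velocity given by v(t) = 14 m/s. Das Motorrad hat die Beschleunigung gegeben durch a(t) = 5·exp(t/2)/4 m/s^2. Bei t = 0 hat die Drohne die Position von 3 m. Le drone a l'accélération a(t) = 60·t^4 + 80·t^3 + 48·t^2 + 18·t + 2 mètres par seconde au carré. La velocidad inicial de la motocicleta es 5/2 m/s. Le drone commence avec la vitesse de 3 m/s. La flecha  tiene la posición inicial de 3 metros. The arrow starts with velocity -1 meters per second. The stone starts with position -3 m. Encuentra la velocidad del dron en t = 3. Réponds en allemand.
Um dies zu lösen, müssen wir 1 Stammfunktion unserer Gleichung für die Beschleunigung a(t) = 60·t^4 + 80·t^3 + 48·t^2 + 18·t + 2 finden. Durch Integration von der Beschleunigung und Verwendung der Anfangsbedingung v(0) = 3, erhalten wir v(t) = 12·t^5 + 20·t^4 + 16·t^3 + 9·t^2 + 2·t + 3. Mit v(t) = 12·t^5 + 20·t^4 + 16·t^3 + 9·t^2 + 2·t + 3 und Einsetzen von t = 3, finden wir v = 5058.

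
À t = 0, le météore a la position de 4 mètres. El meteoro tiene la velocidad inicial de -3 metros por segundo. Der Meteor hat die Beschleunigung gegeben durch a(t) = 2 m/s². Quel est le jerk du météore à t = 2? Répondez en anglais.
Starting from acceleration a(t) = 2, we take 1 derivative. The derivative of acceleration gives jerk: j(t) = 0. From the given jerk equation j(t) = 0, we substitute t = 2 to get j = 0.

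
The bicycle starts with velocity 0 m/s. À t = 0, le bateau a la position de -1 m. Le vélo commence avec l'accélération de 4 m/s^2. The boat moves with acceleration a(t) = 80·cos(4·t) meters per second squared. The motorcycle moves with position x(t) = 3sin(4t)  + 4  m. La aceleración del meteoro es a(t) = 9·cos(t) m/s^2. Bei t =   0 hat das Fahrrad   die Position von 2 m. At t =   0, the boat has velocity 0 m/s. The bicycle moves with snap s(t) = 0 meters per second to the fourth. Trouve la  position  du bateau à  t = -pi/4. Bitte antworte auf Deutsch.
Wir müssen das Integral unserer Gleichung für die Beschleunigung a(t) = 80·cos(4·t) 2-mal finden. Mit ∫a(t)dt und Anwendung von v(0) = 0, finden wir v(t) = 20·sin(4·t). Die Stammfunktion von der Geschwindigkeit, mit x(0) = -1, ergibt die Position: x(t) = 4 - 5·cos(4·t). Wir haben die Position x(t) = 4 - 5·cos(4·t). Durch Einsetzen von t = -pi/4: x(-pi/4) = 9.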